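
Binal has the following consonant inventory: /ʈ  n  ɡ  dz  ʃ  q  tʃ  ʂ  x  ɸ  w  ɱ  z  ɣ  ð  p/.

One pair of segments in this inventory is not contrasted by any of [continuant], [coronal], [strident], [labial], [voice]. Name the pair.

ʂ, ʃ

/ʂ/ (voiceless retroflex fricative) and /ʃ/ (voiceless postalveolar fricative) are both [+continuant], [+coronal], [+strident], [-labial], [-voice], so none of the listed features separates them. (They do differ in [distributed], which is not among the given features.) Every other pair in the inventory differs on at least one listed feature.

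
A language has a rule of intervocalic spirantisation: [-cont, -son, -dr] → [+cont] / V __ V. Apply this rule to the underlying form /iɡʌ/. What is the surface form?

/ɡ/ satisfies [-cont, -son, -dr] and sits in V __ V. The [+continuant] counterpart of the voiced velar stop is /ɣ/. Other segments in /iɡʌ/ either fail the structural description or are not in the environment, so the surface form is [iɣʌ].

[iɣʌ]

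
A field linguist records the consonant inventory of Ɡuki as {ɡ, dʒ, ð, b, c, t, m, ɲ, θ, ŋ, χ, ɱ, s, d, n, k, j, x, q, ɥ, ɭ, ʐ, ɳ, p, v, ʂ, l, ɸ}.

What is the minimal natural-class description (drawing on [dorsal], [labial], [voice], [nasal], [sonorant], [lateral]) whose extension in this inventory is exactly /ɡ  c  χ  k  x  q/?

[-sonorant, +dorsal]

The class [-sonorant], [+dorsal] has exactly /ɡ, c, χ, k, x, q/ as its extension in this inventory. No smaller conjunction from the listed features achieves this: [+dorsal] alone would also admit /ɲ, ŋ, j, ɥ/; [-sonorant] alone would also admit /dʒ, ð, b, t, …/; and checking the remaining single features turns up none with this extension.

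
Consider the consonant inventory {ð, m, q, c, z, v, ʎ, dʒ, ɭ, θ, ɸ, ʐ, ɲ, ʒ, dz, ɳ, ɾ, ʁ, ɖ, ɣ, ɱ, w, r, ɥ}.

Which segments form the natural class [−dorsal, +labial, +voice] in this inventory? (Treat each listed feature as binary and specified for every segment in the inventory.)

m, v, ɱ

Checking each segment against [−dorsal], [+labial], [+voice]: /m/ (bilabial nasal), /v/ (voiced labiodental fricative), /ɱ/ (labiodental nasal) satisfy every feature; every other segment in the inventory fails at least one.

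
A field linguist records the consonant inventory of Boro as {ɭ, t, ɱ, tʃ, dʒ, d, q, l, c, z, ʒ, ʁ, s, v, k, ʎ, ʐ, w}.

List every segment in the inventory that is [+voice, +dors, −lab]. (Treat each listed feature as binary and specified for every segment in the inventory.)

ʁ, ʎ

Eliminate segments failing any feature: /ɭ, ɱ, dʒ, d, l, z, ʒ, v, ʐ/ are [−dorsal]; /t, tʃ, q, c, s, k/ are [−voice]; /w/ is [+labial]. The remaining /ʁ, ʎ/ satisfy [+voice], [+dorsal], [−labial].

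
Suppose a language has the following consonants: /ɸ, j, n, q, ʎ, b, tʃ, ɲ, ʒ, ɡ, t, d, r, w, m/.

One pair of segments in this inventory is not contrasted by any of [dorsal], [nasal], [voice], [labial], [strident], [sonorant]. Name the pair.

Both /ʎ/ and /j/ are [+dorsal], [-nasal], [+voice], [-labial], [-strident], [+sonorant]. Since the list omits [lateral] — which does distinguish the palatal lateral approximant from the palatal glide — this pair collapses; all other pairs remain distinct.

ʎ, j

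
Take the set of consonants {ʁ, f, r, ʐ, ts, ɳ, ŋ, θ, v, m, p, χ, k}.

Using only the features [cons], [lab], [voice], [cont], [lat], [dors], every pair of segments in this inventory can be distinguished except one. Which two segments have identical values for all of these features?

ʐ, r

On the given features, /ʐ/ and /r/ have an identical profile: [+consonantal], [−labial], [+voice], [+continuant], [−lateral], [−dorsal]. No other two segments in the inventory coincide on all 6 features. (They do differ in [sonorant], [strident] and [anterior], which are not among the given features.)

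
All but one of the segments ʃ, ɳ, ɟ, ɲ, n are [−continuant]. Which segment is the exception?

ʃ

Every segment except /ʃ/ is [−continuant]. /ʃ/ (voiceless postalveolar fricative) is [+continuant], so it is the exception.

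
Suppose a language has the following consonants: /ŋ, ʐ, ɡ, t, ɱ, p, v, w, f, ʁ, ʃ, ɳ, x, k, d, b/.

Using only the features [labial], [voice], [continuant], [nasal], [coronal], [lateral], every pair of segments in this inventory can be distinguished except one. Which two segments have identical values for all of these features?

v, w

/v/ (voiced labiodental fricative) and /w/ (labial-velar glide) are both [+labial], [+voice], [+continuant], [−nasal], [−coronal], [−lateral], so none of the listed features separates them. (They do differ in [sonorant], [round] and [dorsal], which are not among the given features.) Every other pair in the inventory differs on at least one listed feature.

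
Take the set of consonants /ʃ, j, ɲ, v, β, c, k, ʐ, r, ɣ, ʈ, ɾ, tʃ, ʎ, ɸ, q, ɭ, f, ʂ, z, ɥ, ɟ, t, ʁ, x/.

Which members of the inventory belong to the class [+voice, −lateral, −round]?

j, ɲ, v, β, ʐ, r, ɣ, ɾ, z, ɟ, ʁ

Eliminate segments failing any feature: /ʃ, c, k, ʈ, tʃ, ɸ, q, f, ʂ, t, x/ are [−voice]; /ʎ, ɭ/ are [+lateral]; /ɥ/ is [+round]. The remaining /j, ɲ, v, β, ʐ, r, ɣ, ɾ, z, ɟ, ʁ/ satisfy [+voice], [−lateral], [−round].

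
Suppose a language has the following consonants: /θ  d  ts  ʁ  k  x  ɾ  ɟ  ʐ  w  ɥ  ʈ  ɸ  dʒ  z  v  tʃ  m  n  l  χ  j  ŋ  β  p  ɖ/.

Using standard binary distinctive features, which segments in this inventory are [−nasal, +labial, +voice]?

w, ɥ, v, β

Among the inventory, the [−nasal] segments are /θ, d, ts, ʁ, k, x, ɾ, ɟ, ʐ, w, ɥ, ʈ, ɸ, dʒ, z, v, tʃ, l, χ, j, β, p, ɖ/.
Of those, [+labial] gives /w, ɥ, ɸ, v, β, p/.
Among these, [+voice] leaves /w, ɥ, v, β/.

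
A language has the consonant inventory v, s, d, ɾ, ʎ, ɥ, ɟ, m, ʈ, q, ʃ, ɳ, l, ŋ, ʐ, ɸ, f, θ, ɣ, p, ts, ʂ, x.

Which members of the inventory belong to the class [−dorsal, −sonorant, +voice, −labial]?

d, ʐ

Eliminate segments failing any feature: /v/ is [+labial]; /s, ʈ, ʃ, ɸ, f, θ, p, ts, ʂ/ are [−voice]; /ɾ, m, ɳ, l/ are [+sonorant]; /ʎ, ɥ, ɟ, q, ŋ, ɣ, x/ are [+dorsal]. The remaining /d, ʐ/ satisfy [−dorsal], [−sonorant], [+voice], [−labial].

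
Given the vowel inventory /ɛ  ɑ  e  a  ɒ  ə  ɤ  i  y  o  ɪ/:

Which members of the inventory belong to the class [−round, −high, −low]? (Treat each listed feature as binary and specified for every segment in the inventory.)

ɛ, e, ə, ɤ

Eliminate segments failing any feature: /ɑ, a/ are [+low]; /ɒ, y, o/ are [+round]; /i, ɪ/ are [+high]. The remaining /ɛ, e, ə, ɤ/ satisfy [−round], [−high], [−low].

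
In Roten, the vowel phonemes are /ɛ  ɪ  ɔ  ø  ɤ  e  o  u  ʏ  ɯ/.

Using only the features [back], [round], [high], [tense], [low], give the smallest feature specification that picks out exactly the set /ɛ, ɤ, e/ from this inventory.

Every target segment is [−high], [−round]; each remaining inventory member fails at least one of these. Each conjunct is needed — [−round] alone would also admit /ɪ, ɯ/; [−high] alone would also admit /ɔ, ø, o/ — and no other single listed feature has exactly this extension, so two is the minimum.

[−high, −round]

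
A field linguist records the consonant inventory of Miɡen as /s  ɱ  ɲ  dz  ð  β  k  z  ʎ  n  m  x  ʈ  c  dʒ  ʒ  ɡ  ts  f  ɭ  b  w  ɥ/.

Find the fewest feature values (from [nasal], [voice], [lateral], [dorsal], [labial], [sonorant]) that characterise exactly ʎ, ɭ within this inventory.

[+lateral]

/ʎ, ɭ/ are exactly the [+lateral] segments in the inventory, so a single feature suffices.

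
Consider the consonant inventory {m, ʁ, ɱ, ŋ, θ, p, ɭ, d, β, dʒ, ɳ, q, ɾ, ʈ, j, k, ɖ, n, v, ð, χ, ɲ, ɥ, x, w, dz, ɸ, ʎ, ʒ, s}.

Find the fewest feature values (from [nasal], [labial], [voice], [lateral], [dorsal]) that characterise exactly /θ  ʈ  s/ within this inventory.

[-voice, -labial, -dorsal]

/θ, ʈ, s/ are all [-voice], [-labial], [-dorsal], and no other segment in the inventory matches all three values. Dropping any one of them over-generates: [-labial, -dorsal] alone would also admit /ɭ, d, dʒ, ɳ, …/; [-voice, -dorsal] alone would also admit /p, ɸ/; [-voice, -labial] alone would also admit /q, k, χ, x/. No other combination of two listed features picks out exactly this set either, so fewer than three features will not do.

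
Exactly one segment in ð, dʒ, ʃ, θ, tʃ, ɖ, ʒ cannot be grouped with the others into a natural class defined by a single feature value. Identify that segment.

The remaining segments after removing /ɖ/ share [+distributed]; /ɖ/ (voiced retroflex stop) is [−distributed]. For every other candidate removal, the leftover set fails to share any single feature value that the removed segment lacks.

ɖ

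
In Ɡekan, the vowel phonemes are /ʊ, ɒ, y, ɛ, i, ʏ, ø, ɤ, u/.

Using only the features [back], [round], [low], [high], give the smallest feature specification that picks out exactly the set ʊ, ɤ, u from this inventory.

[-low, +back]

The class [-low], [+back] has exactly /ʊ, ɤ, u/ as its extension in this inventory. No smaller conjunction from the listed features achieves this: [+back] alone would also admit /ɒ/; [-low] alone would also admit /y, ɛ, i, ʏ, …/; and checking the remaining single features turns up none with this extension.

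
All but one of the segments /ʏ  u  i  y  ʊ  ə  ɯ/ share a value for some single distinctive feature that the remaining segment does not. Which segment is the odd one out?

ə

[high] groups all but one: /ɯ, i, u, y, ʏ, ʊ/ share [+high] while /ə/ (mid central vowel (schwa)) alone is [−high]. Removing any other segment would not leave a single-feature class that excludes it.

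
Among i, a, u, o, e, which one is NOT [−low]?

/i, o, u, e/ are all [−low]; /a/ (low unrounded vowel) is [+low].

a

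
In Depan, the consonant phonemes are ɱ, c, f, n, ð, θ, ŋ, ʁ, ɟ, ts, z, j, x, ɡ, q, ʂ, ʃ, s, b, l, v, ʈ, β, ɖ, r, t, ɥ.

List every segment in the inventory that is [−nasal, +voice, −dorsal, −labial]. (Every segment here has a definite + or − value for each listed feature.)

Checking each segment against [−nasal], [+voice], [−dorsal], [−labial]: /ð/ (voiced dental fricative), /z/ (voiced alveolar fricative), /l/ (alveolar lateral approximant), /ɖ/ (voiced retroflex stop), /r/ (alveolar trill) satisfy every feature; every other segment in the inventory fails at least one.

ð, z, l, ɖ, r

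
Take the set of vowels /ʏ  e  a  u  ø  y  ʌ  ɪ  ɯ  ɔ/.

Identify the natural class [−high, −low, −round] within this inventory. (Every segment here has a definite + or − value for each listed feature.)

e, ʌ

Checking each segment against [−high], [−low], [−round]: /e/ (mid front unrounded tense vowel), /ʌ/ (mid back unrounded lax vowel) satisfy every feature; every other segment in the inventory fails at least one.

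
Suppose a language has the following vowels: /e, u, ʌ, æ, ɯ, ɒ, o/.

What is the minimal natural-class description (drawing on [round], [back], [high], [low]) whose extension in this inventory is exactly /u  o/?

The class [−low], [+round] has exactly /u, o/ as its extension in this inventory. No smaller conjunction from the listed features achieves this: [+round] alone would also admit /ɒ/; [−low] alone would also admit /e, ʌ, ɯ/; and checking the remaining single features turns up none with this extension.

[−low, +round]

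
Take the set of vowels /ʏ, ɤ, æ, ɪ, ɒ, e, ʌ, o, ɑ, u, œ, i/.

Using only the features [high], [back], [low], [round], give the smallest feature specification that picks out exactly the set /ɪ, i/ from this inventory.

/ɪ, i/ are all [+high], [−round], and no other segment in the inventory matches both values. Dropping any one of them over-generates: [−round] alone would also admit /ɤ, æ, e, ʌ, …/; [+high] alone would also admit /ʏ, u/. No other single listed feature picks out exactly this set either, so fewer than two features will not do.

[+high, −round]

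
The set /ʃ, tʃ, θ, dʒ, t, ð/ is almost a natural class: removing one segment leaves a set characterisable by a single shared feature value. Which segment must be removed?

t

[distributed] groups all but one: /ð, ʃ, dʒ, tʃ, θ/ share [+distributed] while /t/ (voiceless alveolar stop) alone is [−distributed]. Removing any other segment would not leave a single-feature class that excludes it.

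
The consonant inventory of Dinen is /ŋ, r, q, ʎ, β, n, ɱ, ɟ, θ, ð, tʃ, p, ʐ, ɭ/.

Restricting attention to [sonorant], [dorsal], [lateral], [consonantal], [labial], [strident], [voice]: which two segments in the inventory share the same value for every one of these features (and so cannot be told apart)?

r, n

On the given features, /r/ and /n/ have an identical profile: [+sonorant], [-dorsal], [-lateral], [+consonantal], [-labial], [-strident], [+voice]. No other two segments in the inventory coincide on all 7 features. (They do differ in [nasal] and [continuant], which are not among the given features.)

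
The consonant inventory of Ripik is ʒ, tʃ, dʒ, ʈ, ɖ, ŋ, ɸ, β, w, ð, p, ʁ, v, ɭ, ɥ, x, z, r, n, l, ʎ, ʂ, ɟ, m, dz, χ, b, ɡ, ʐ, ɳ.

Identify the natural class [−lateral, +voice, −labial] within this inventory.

ʒ, dʒ, ɖ, ŋ, ð, ʁ, z, r, n, ɟ, dz, ɡ, ʐ, ɳ

First, the [−lateral] segments are /ʒ, tʃ, dʒ, ʈ, ɖ, ŋ, ɸ, β, w, ð, p, ʁ, v, ɥ, x, z, r, n, ʂ, ɟ, m, dz, χ, b, ɡ, ʐ, ɳ/.
Of those, [+voice] gives /ʒ, dʒ, ɖ, ŋ, β, w, ð, ʁ, v, ɥ, z, r, n, ɟ, m, dz, b, ɡ, ʐ, ɳ/.
Intersecting with [−labial] leaves /ʒ, dʒ, ɖ, ŋ, ð, ʁ, z, r, n, ɟ, dz, ɡ, ʐ, ɳ/.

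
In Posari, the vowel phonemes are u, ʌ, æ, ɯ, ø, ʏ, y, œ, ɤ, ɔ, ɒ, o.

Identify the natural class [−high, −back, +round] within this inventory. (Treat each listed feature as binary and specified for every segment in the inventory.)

Eliminate segments failing any feature: /u, ɯ, ʏ, y/ are [+high]; /ʌ, ɤ, ɔ, ɒ, o/ are [+back]; /æ/ is [−round]. The remaining /ø, œ/ satisfy [−high], [−back], [+round].

ø, œ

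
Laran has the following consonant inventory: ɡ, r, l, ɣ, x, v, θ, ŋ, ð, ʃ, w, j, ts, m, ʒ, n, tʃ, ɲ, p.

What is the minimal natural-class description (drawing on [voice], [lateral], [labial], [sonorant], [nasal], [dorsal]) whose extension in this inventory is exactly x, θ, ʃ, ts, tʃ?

[-voice, -labial]

The class [-voice], [-labial] has exactly /x, θ, ʃ, ts, tʃ/ as its extension in this inventory. No smaller conjunction from the listed features achieves this: [-labial] alone would also admit /ɡ, r, l, ɣ, …/; [-voice] alone would also admit /p/; and checking the remaining single features turns up none with this extension.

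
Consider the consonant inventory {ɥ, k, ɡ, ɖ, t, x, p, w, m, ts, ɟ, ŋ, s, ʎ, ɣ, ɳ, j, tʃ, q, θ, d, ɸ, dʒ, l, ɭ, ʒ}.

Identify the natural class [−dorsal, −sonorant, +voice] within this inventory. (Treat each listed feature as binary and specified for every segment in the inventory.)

ɖ, d, dʒ, ʒ

Checking each segment against [−dorsal], [−sonorant], [+voice]: /ɖ/ (voiced retroflex stop), /d/ (voiced alveolar stop), /dʒ/ (voiced postalveolar affricate), /ʒ/ (voiced postalveolar fricative) satisfy every feature; every other segment in the inventory fails at least one.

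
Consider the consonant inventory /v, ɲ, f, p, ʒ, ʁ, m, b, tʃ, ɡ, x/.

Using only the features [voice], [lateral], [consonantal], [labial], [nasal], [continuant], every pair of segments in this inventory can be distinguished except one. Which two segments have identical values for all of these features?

ʒ, ʁ

/ʒ/ (voiced postalveolar fricative) and /ʁ/ (voiced uvular fricative) are both [+voice], [-lateral], [+consonantal], [-labial], [-nasal], [+continuant], so none of the listed features separates them. (They do differ in [coronal] and [dorsal], which are not among the given features.) Every other pair in the inventory differs on at least one listed feature.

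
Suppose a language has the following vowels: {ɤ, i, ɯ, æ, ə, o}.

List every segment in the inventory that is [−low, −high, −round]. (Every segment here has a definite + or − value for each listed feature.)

Checking each segment against [−low], [−high], [−round]: /ɤ/ (mid back unrounded tense vowel), /ə/ (mid central vowel (schwa)) satisfy every feature; every other segment in the inventory fails at least one.

ɤ, ə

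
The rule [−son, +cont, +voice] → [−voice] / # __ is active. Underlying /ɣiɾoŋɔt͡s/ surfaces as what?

[xiɾoŋɔt͡s]

The only segment in the rule's environment that also matches [−son, +cont, +voice] is /ɣ/. Applying [−voice] turns the voiced velar fricative into /x/ (voiceless velar fricative), giving [xiɾoŋɔt͡s].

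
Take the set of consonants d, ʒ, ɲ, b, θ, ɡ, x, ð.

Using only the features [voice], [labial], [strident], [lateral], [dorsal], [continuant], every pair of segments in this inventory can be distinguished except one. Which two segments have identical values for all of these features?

ɡ, ɲ

On the given features, /ɡ/ and /ɲ/ have an identical profile: [+voice], [−labial], [−strident], [−lateral], [+dorsal], [−continuant]. No other two segments in the inventory coincide on all 6 features. (They do differ in [sonorant], [nasal] and [back], which are not among the given features.)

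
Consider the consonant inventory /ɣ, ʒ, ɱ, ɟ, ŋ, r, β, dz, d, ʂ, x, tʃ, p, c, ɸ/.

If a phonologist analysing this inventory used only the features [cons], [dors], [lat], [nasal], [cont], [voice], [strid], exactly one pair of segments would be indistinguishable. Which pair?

On the given features, /r/ and /β/ have an identical profile: [+consonantal], [−dorsal], [−lateral], [−nasal], [+continuant], [+voice], [−strident]. No other two segments in the inventory coincide on all 7 features. (They do differ in [sonorant], [labial] and [coronal], which are not among the given features.)

r, β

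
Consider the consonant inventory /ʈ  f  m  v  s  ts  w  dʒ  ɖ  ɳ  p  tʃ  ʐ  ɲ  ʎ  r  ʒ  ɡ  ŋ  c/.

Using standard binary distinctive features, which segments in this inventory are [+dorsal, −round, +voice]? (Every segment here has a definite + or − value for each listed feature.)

First, the [+dorsal] segments are /w, ɲ, ʎ, ɡ, ŋ, c/.
Then [−round] gives /ɲ, ʎ, ɡ, ŋ, c/.
Of those, [+voice] leaves /ɲ, ʎ, ɡ, ŋ/.

ɲ, ʎ, ɡ, ŋ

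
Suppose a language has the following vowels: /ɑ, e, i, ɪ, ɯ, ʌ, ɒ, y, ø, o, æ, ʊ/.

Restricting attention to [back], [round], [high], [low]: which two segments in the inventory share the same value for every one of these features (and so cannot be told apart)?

Both /ɪ/ and /i/ are [−back], [−round], [+high], [−low]. Since the list omits [tense] — which does distinguish the high front unrounded lax vowel from the high front unrounded tense vowel — this pair collapses; all other pairs remain distinct.

ɪ, i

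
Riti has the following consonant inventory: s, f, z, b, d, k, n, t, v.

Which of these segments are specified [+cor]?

s, z, d, n, t

The [+coronal] segments here are /s, z, d, n, t/; the remaining /f, b, k, v/ are [−coronal].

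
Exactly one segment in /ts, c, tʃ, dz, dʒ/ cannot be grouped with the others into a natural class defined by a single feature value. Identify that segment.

c

[delayed release] (equivalently [strident], [dorsal]) groups all but one: /dz, tʃ, ts, dʒ/ share [+delayed release] while /c/ (voiceless palatal stop) alone is [−delayed release]. Removing any other segment would not leave a single-feature class that excludes it.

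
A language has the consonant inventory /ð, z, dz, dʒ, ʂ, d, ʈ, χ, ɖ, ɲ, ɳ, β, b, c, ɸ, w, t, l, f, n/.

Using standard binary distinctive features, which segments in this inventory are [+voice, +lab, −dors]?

Eliminate segments failing any feature: /ð, z, dz, dʒ, d, ɖ, ɲ, ɳ, l, n/ are [−labial]; /ʂ, ʈ, χ, c, ɸ, t, f/ are [−voice]; /w/ is [+dorsal]. The remaining /β, b/ satisfy [+voice], [+labial], [−dorsal].

β, b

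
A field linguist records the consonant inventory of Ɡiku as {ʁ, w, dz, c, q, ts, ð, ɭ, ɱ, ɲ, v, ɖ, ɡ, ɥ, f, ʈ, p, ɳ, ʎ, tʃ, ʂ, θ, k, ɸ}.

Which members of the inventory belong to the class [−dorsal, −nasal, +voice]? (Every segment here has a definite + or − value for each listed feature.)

Checking each segment against [−dorsal], [−nasal], [+voice]: /dz/ (voiced alveolar affricate), /ð/ (voiced dental fricative), /ɭ/ (retroflex lateral approximant), /v/ (voiced labiodental fricative), /ɖ/ (voiced retroflex stop) satisfy every feature; every other segment in the inventory fails at least one.

dz, ð, ɭ, v, ɖ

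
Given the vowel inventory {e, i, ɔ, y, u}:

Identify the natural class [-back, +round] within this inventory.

y

Eliminate segments failing any feature: /e, i/ are [-round]; /ɔ, u/ are [+back]. The remaining /y/ satisfy [-back], [+round].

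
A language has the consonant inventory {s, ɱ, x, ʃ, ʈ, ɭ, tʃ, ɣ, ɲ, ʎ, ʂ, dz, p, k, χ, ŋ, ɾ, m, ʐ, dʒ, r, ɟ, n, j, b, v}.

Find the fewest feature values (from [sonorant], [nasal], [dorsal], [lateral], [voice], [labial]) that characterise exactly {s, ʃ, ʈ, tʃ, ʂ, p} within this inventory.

[−voice, −dorsal]

The class [−voice], [−dorsal] has exactly /s, ʃ, ʈ, tʃ, ʂ, p/ as its extension in this inventory. No smaller conjunction from the listed features achieves this: [−dorsal] alone would also admit /ɱ, ɭ, dz, ɾ, …/; [−voice] alone would also admit /x, k, χ/; and checking the remaining single features turns up none with this extension.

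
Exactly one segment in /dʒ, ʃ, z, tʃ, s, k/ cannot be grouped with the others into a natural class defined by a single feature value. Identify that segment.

k

[strident] (equivalently [coronal], [dorsal]) groups all but one: /ʃ, dʒ, s, tʃ, z/ share [+strident] while /k/ (voiceless velar stop) alone is [-strident]. Removing any other segment would not leave a single-feature class that excludes it.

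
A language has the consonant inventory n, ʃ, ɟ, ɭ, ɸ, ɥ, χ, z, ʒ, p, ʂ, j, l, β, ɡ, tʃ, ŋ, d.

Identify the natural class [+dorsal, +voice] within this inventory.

ɟ, ɥ, j, ɡ, ŋ

Eliminate segments failing any feature: /n, ʃ, ɭ, ɸ, z, ʒ, p, ʂ, l, β, tʃ, d/ are [−dorsal]; /χ/ is [−voice]. The remaining /ɟ, ɥ, j, ɡ, ŋ/ satisfy [+dorsal], [+voice].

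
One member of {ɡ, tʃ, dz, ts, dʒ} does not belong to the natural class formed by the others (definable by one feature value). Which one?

ɡ

/dʒ, tʃ, ts, dz/ are all [+delayed release], but /ɡ/ (voiced velar stop) is [−delayed release]. No other single segment can be removed to leave a set sharing one feature value that the removed segment lacks, so /ɡ/ is the odd one out.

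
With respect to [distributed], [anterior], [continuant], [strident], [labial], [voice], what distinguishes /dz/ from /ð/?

The two segments share [+anterior], [-labial], [+voice]. The only features from the list on which they differ: /dz/ is [-continuant] while /ð/ is [+continuant]; /dz/ is [+strident] while /ð/ is [-strident]; /dz/ is [-distributed] while /ð/ is [+distributed].

[continuant], [strident], [distributed]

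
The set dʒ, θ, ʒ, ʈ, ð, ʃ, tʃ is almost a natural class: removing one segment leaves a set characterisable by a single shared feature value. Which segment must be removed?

/ʒ, tʃ, ð, dʒ, ʃ, θ/ are all [+distributed], but /ʈ/ (voiceless retroflex stop) is [−distributed]. No other single segment can be removed to leave a set sharing one feature value that the removed segment lacks, so /ʈ/ is the odd one out.

ʈ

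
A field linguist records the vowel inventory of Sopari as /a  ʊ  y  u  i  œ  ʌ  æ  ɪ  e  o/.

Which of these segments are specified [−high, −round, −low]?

Eliminate segments failing any feature: /a, æ/ are [+low]; /ʊ, y, u, i, ɪ/ are [+high]; /œ, o/ are [+round]. The remaining /ʌ, e/ satisfy [−high], [−round], [−low].

ʌ, e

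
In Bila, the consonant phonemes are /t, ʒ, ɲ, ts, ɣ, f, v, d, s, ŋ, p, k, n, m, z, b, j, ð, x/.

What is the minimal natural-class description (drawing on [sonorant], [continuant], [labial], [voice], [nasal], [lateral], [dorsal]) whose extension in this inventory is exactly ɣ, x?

The class [−sonorant], [+continuant], [+dorsal] has exactly /ɣ, x/ as its extension in this inventory. No smaller conjunction from the listed features achieves this: [+continuant, +dorsal] alone would also admit /j/; [−sonorant, +dorsal] alone would also admit /k/; [−sonorant, +continuant] alone would also admit /ʒ, f, v, s, …/; and checking the remaining two-feature bundles turns up none with this extension.

[−sonorant, +continuant, +dorsal]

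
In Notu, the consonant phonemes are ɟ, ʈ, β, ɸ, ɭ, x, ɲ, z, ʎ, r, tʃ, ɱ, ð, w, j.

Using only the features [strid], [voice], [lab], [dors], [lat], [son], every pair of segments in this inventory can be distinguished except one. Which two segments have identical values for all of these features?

/ɲ/ (palatal nasal) and /j/ (palatal glide) are both [-strident], [+voice], [-labial], [+dorsal], [-lateral], [+sonorant], so none of the listed features separates them. (They do differ in [nasal] and [continuant], which are not among the given features.) Every other pair in the inventory differs on at least one listed feature.

ɲ, j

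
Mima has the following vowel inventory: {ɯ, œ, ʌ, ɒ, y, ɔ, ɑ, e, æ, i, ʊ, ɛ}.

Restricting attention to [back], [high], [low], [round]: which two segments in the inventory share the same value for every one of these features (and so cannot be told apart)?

ɛ, e

Both /ɛ/ and /e/ are [−back], [−high], [−low], [−round]. Since the list omits [tense] — which does distinguish the mid front unrounded lax vowel from the mid front unrounded tense vowel — this pair collapses; all other pairs remain distinct.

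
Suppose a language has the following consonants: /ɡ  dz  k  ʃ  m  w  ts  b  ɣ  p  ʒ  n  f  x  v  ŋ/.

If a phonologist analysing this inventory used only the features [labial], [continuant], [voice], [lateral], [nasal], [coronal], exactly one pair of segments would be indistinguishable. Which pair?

On the given features, /w/ and /v/ have an identical profile: [+labial], [+continuant], [+voice], [−lateral], [−nasal], [−coronal]. No other two segments in the inventory coincide on all 6 features. (They do differ in [sonorant], [round] and [dorsal], which are not among the given features.)

w, v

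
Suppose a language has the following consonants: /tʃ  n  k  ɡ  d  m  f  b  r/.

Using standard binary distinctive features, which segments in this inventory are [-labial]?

The [-labial] segments here are /tʃ, n, k, ɡ, d, r/; the remaining /m, f, b/ are [+labial].

tʃ, n, k, ɡ, d, r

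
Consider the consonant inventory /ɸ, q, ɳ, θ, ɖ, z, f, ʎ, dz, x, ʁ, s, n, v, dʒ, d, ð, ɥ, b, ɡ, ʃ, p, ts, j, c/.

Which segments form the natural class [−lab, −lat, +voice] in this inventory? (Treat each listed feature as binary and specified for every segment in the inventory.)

Checking each segment against [−labial], [−lateral], [+voice]: /ɳ/ (retroflex nasal), /ɖ/ (voiced retroflex stop), /z/ (voiced alveolar fricative), /dz/ (voiced alveolar affricate), /ʁ/ (voiced uvular fricative), /n/ (alveolar nasal), among others, satisfy every feature; every other segment in the inventory fails at least one.

ɳ, ɖ, z, dz, ʁ, n, dʒ, d, ð, ɡ, j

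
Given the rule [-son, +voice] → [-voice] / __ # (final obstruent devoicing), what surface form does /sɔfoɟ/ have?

/ɟ/ satisfies [-son, +voice] and sits in __ #. The [-voice] counterpart of the voiced palatal stop is /c/. Other segments in /sɔfoɟ/ either fail the structural description or are not in the environment, so the surface form is [sɔfoc].

[sɔfoc]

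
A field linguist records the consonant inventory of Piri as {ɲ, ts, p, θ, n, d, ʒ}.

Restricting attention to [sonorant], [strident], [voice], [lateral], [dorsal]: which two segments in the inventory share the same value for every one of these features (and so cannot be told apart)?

θ, p

/θ/ (voiceless dental fricative) and /p/ (voiceless bilabial stop) are both [−sonorant], [−strident], [−voice], [−lateral], [−dorsal], so none of the listed features separates them. (They do differ in [continuant], [labial] and [coronal], which are not among the given features.) Every other pair in the inventory differs on at least one listed feature.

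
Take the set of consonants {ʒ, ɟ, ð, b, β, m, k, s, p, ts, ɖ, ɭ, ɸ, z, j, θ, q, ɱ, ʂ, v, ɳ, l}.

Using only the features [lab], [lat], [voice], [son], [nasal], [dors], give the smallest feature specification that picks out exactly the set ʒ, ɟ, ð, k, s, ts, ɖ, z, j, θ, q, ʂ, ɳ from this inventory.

Every target segment is [−lateral], [−labial]; each remaining inventory member fails at least one of these. Each conjunct is needed — [−labial] alone would also admit /ɭ, l/; [−lateral] alone would also admit /b, β, m, p, …/ — and no other single listed feature has exactly this extension, so two is the minimum.

[−lat, −lab]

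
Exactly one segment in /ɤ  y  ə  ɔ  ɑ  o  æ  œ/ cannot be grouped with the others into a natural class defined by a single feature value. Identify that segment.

The remaining segments after removing /y/ share [-high]; /y/ (high front rounded tense vowel) is [+high]. For every other candidate removal, the leftover set fails to share any single feature value that the removed segment lacks.

y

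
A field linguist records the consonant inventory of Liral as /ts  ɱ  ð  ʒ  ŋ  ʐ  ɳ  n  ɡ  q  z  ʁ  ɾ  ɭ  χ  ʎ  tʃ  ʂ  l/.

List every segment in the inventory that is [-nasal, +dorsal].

Eliminate segments failing any feature: /ts, ð, ʒ, ʐ, z, ɾ, ɭ, tʃ, ʂ, l/ are [-dorsal]; /ɱ, ŋ, ɳ, n/ are [+nasal]. The remaining /ɡ, q, ʁ, χ, ʎ/ satisfy [-nasal], [+dorsal].

ɡ, q, ʁ, χ, ʎ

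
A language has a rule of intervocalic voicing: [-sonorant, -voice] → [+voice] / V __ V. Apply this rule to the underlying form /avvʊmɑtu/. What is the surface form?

[avvʊmɑdu]

Only /t/ occurs between two vowels (/ɑ/ __ /u/) and matches the structural description. It is a voiceless alveolar stop, so [-sonorant, -voice] holds; changing it to [+voice] with all other features held fixed yields /d/ (voiced alveolar stop). No other segment meets both the structural description and the environment, so the output is [avvʊmɑdu].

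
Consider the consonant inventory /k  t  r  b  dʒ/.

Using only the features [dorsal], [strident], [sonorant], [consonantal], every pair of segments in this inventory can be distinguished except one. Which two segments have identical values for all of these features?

/b/ (voiced bilabial stop) and /t/ (voiceless alveolar stop) are both [−dorsal], [−strident], [−sonorant], [+consonantal], so none of the listed features separates them. (They do differ in [voice], [labial] and [coronal], which are not among the given features.) Every other pair in the inventory differs on at least one listed feature.

b, t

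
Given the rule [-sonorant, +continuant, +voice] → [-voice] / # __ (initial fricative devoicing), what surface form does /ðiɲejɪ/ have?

The only segment in the rule's environment that also matches [-sonorant, +continuant, +voice] is /ð/. Applying [-voice] turns the voiced dental fricative into /θ/ (voiceless dental fricative), giving [θiɲejɪ].

[θiɲejɪ]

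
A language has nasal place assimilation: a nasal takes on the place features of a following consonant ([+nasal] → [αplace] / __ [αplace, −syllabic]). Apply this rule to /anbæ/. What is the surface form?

[ambæ]

The only nasal preceding a consonant is /n/ before /b/. /b/ is [+labial], so /n/ → /m/, giving [ambæ].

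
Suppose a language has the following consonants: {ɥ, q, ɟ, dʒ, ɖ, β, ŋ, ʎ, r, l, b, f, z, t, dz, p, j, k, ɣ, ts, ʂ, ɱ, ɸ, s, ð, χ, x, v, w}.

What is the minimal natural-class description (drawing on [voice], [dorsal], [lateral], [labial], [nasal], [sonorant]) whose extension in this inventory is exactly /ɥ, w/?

[+labial, +dorsal]

The class [+labial], [+dorsal] has exactly /ɥ, w/ as its extension in this inventory. No smaller conjunction from the listed features achieves this: [+dorsal] alone would also admit /q, ɟ, ŋ, ʎ, …/; [+labial] alone would also admit /β, b, f, p, …/; and checking the remaining single features turns up none with this extension.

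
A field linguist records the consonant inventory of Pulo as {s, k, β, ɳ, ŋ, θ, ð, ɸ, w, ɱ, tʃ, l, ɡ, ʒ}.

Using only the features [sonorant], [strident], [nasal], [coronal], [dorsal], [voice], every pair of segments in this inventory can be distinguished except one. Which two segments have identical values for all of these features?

s, tʃ

/s/ (voiceless alveolar fricative) and /tʃ/ (voiceless postalveolar affricate) are both [−sonorant], [+strident], [−nasal], [+coronal], [−dorsal], [−voice], so none of the listed features separates them. (They do differ in [continuant], [anterior] and [distributed], which are not among the given features.) Every other pair in the inventory differs on at least one listed feature.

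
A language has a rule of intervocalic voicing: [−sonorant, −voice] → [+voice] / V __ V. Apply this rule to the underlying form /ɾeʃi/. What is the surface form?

Only /ʃ/ occurs between two vowels (/e/ __ /i/) and matches the structural description. It is a voiceless postalveolar fricative, so [−sonorant, −voice] holds; changing it to [+voice] with all other features held fixed yields /ʒ/ (voiced postalveolar fricative). No other segment meets both the structural description and the environment, so the output is [ɾeʒi].

[ɾeʒi]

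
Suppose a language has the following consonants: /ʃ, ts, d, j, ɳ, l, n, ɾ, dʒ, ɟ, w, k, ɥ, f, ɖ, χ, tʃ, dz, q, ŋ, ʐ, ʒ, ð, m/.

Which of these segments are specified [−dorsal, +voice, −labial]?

d, ɳ, l, n, ɾ, dʒ, ɖ, dz, ʐ, ʒ, ð

Among the inventory, the [−dorsal] segments are /ʃ, ts, d, ɳ, l, n, ɾ, dʒ, f, ɖ, tʃ, dz, ʐ, ʒ, ð, m/.
Then [+voice] gives /d, ɳ, l, n, ɾ, dʒ, ɖ, dz, ʐ, ʒ, ð, m/.
Then [−labial] leaves /d, ɳ, l, n, ɾ, dʒ, ɖ, dz, ʐ, ʒ, ð/.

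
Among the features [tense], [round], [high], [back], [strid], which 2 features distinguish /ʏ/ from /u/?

/ʏ/ (high front rounded lax vowel) and /u/ (high back rounded tense vowel) agree on [+round], [+high], [-strident]. They differ on [back] (/ʏ/ [-], /u/ [+]), [tense] (/ʏ/ [-], /u/ [+]).

[back], [tense]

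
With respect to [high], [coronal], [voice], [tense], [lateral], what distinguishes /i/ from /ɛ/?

/i/ (high front unrounded tense vowel) and /ɛ/ (mid front unrounded lax vowel) agree on [−coronal], [+voice], [−lateral]. They differ on [high] (/i/ [+], /ɛ/ [−]), [tense] (/i/ [+], /ɛ/ [−]).

[high], [tense]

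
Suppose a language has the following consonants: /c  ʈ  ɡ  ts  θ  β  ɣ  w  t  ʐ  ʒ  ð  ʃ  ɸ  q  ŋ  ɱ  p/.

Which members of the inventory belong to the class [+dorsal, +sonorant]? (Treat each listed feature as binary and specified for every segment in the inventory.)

w, ŋ

Eliminate segments failing any feature: /c, ɡ, ɣ, q/ are [−sonorant]; /ʈ, ts, θ, β, t, ʐ, ʒ, ð, ʃ, ɸ, ɱ, p/ are [−dorsal]. The remaining /w, ŋ/ satisfy [+dorsal], [+sonorant].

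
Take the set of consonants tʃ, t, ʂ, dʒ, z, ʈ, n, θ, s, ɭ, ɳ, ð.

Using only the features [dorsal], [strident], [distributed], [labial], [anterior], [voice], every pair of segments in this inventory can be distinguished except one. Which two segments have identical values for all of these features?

Both /ɳ/ and /ɭ/ are [−dorsal], [−strident], [−distributed], [−labial], [−anterior], [+voice]. Since the list omits [nasal] and [lateral] — which do distinguish the retroflex nasal from the retroflex lateral approximant — this pair collapses; all other pairs remain distinct.

ɳ, ɭ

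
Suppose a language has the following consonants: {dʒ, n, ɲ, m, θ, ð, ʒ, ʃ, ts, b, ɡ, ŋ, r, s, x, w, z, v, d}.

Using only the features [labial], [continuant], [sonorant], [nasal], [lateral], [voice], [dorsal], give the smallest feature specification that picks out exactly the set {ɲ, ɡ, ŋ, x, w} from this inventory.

The target set is precisely the extension of [+dorsal] in this inventory.

[+dorsal]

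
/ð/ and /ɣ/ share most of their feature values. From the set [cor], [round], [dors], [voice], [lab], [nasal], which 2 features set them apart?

[coronal], [dorsal]

/ð/ is the voiced dental fricative and /ɣ/ is the voiced velar fricative. Both are [-round], [+voice], [-labial], [-nasal]. /ð/ is [+coronal] while /ɣ/ is [-coronal]; /ð/ is [-dorsal] while /ɣ/ is [+dorsal], so the distinguishing features are [coronal], [dorsal].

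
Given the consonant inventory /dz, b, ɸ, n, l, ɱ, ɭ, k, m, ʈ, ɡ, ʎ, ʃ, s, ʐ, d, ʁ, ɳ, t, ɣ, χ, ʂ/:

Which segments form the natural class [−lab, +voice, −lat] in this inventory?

The [−labial] segments are /dz, n, l, ɭ, k, ʈ, ɡ, ʎ, ʃ, s, ʐ, d, ʁ, ɳ, t, ɣ, χ, ʂ/.
Within that set, [+voice] gives /dz, n, l, ɭ, ɡ, ʎ, ʐ, d, ʁ, ɳ, ɣ/.
Among these, [−lateral] leaves /dz, n, ɡ, ʐ, d, ʁ, ɳ, ɣ/.

dz, n, ɡ, ʐ, d, ʁ, ɳ, ɣ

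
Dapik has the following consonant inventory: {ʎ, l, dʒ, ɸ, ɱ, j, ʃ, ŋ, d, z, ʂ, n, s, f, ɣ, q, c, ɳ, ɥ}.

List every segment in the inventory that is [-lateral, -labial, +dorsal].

Checking each segment against [-lateral], [-labial], [+dorsal]: /j/ (palatal glide), /ŋ/ (velar nasal), /ɣ/ (voiced velar fricative), /q/ (voiceless uvular stop), /c/ (voiceless palatal stop) satisfy every feature; every other segment in the inventory fails at least one.

j, ŋ, ɣ, q, c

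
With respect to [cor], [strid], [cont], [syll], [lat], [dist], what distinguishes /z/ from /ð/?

/z/ (voiced alveolar fricative) and /ð/ (voiced dental fricative) agree on [+coronal], [+continuant], [−syllabic], [−lateral]. They differ on [strident] (/z/ [+], /ð/ [−]), [distributed] (/z/ [−], /ð/ [+]).

[strident], [distributed]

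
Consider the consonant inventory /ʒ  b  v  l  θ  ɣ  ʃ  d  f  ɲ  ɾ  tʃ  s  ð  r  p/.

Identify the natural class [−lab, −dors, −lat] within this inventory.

ʒ, θ, ʃ, d, ɾ, tʃ, s, ð, r

Eliminate segments failing any feature: /b, v, f, p/ are [+labial]; /l/ is [+lateral]; /ɣ, ɲ/ are [+dorsal]. The remaining /ʒ, θ, ʃ, d, ɾ, tʃ, s, ð, r/ satisfy [−labial], [−dorsal], [−lateral].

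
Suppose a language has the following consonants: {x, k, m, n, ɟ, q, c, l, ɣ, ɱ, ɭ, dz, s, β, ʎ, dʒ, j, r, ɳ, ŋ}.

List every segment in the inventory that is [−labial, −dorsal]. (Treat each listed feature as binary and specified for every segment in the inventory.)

n, l, ɭ, dz, s, dʒ, r, ɳ

Eliminate segments failing any feature: /x, k, ɟ, q, c, ɣ, ʎ, j, ŋ/ are [+dorsal]; /m, ɱ, β/ are [+labial]. The remaining /n, l, ɭ, dz, s, dʒ, r, ɳ/ satisfy [−labial], [−dorsal].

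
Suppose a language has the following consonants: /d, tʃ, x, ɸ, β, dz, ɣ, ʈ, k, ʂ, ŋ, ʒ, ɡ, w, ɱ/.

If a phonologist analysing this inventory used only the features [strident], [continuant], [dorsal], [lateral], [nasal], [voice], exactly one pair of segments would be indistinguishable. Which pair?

Both /w/ and /ɣ/ are [-strident], [+continuant], [+dorsal], [-lateral], [-nasal], [+voice]. Since the list omits [sonorant], [labial] and [round] — which do distinguish the labial-velar glide from the voiced velar fricative — this pair collapses; all other pairs remain distinct.

w, ɣ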